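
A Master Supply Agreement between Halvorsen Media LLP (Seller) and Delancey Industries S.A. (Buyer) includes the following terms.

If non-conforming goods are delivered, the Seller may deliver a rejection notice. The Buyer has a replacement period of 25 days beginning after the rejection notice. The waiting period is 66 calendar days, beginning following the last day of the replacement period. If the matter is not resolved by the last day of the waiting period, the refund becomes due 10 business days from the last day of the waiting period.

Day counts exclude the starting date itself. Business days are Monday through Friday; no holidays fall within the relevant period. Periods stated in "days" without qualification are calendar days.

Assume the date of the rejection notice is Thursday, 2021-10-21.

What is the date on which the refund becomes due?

The last day of the replacement period: 25 calendar days after 2021-10-21 is 2021-11-15.
Adding 66 calendar days to 2021-11-15 gives 2022-01-20, which is the last day of the waiting period.
The date on which the refund becomes due: 10 business days after Thursday, 2022-01-20, skipping weekends — Jan 21, Jan 24, Jan 25, Jan 26, Jan 27, Jan 28, Jan 31, Feb 1, Feb 2, Feb 3 — lands on Thursday, 2022-02-03.

2022-02-03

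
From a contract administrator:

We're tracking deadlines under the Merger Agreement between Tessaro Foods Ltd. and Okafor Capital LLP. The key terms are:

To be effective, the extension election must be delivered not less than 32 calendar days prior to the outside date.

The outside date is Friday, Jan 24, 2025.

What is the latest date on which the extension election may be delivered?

Dec 23, 2024

Jan 24, 2025 minus 32 days is Dec 23, 2024.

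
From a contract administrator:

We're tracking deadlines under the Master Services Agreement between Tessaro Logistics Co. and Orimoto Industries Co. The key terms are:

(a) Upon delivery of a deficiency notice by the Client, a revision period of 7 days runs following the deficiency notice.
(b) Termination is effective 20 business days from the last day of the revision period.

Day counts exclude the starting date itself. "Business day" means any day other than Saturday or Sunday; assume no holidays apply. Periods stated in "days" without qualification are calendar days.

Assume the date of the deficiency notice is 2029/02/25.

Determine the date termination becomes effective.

The last day of the revision period: 7 calendar days after 2029/02/25 is 2029/03/04.
From Sunday, 2029/03/04, 20 business days (Mar 5, Mar 6, Mar 7, Mar 8, …, Mar 28, Mar 29, Mar 30, skipping weekends) brings us to Friday, 2029/03/30, which is the date termination becomes effective.

2029/03/30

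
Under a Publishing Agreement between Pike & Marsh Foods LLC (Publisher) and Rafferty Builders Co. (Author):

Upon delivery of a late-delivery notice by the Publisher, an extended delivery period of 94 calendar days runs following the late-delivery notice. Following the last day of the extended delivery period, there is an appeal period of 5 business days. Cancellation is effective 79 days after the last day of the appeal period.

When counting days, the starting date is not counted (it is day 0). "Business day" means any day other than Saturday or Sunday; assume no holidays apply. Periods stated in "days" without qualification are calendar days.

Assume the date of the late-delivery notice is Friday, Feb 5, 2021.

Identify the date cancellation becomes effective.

Aug 4, 2021

The last day of the extended delivery period: Feb 5, 2021 + 94 days = May 10, 2021.
The last day of the appeal period: 5 business days after Monday, May 10, 2021, skipping weekends — May 11, May 12, May 13, May 14, May 17 — lands on Monday, May 17, 2021.
The date cancellation becomes effective: May 17, 2021 + 79 days = Aug 4, 2021.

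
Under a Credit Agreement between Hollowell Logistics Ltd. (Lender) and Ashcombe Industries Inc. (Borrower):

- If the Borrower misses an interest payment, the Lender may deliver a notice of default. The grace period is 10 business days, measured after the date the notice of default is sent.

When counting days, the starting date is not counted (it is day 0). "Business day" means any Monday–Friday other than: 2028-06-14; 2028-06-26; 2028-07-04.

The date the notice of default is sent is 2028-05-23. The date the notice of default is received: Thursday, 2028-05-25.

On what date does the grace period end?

The last day of the grace period: counting 10 business days from Tuesday, 2028-05-23 (May 24, May 25, May 26, May 29, May 30, May 31, Jun 1, Jun 2, Jun 5, Jun 6, skipping weekends) reaches Tuesday, 2028-06-06.

2028-06-06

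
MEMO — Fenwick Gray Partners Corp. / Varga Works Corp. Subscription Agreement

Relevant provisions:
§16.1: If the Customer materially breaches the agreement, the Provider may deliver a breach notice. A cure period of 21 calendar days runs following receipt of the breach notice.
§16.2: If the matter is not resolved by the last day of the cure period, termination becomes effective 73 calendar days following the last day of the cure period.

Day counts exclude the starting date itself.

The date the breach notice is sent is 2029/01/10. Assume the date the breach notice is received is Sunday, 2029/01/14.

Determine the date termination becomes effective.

2029/04/18

The last day of the cure period: 2029/01/14 + 21 days = 2029/02/04.
The date termination becomes effective: 73 calendar days after 2029/02/04 is 2029/04/18.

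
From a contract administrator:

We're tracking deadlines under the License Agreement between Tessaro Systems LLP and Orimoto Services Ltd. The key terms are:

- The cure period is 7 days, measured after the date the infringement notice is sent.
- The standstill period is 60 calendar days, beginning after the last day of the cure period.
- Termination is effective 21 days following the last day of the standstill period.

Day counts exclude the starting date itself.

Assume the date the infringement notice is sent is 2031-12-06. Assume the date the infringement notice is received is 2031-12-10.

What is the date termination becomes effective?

The last day of the cure period: 7 calendar days after 2031-12-06 is 2031-12-13.
Adding 60 calendar days to 2031-12-13 gives 2032-02-11, which is the last day of the standstill period.
Adding 21 calendar days to 2032-02-11 gives 2032-03-03, which is the date termination becomes effective.

2032-03-03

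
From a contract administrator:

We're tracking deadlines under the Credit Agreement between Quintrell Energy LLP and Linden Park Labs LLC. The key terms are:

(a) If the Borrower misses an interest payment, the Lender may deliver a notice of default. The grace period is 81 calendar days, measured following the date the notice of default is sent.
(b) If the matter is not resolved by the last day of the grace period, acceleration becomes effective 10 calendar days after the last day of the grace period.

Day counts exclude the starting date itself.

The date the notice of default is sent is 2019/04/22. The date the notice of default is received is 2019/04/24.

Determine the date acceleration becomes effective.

2019/07/22

The last day of the grace period: 2019/04/22 + 81 days = 2019/07/12.
Adding 10 calendar days to 2019/07/12 gives 2019/07/22, which is the date acceleration becomes effective.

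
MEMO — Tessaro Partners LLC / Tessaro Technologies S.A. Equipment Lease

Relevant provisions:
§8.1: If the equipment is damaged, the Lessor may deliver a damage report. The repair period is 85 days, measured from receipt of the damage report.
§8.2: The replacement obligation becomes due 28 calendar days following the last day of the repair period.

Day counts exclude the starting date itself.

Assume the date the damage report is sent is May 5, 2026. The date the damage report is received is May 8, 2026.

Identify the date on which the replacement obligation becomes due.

Adding 85 calendar days to May 8, 2026 gives August 1, 2026, which is the last day of the repair period.
Adding 28 calendar days to August 1, 2026 gives August 29, 2026, which is the date on which the replacement obligation becomes due.

August 29, 2026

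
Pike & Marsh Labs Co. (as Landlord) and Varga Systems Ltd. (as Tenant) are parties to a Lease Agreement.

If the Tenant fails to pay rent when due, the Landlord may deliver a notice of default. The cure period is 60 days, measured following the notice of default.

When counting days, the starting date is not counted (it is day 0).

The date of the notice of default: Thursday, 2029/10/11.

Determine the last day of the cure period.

2029/12/10

Adding 60 calendar days to 2029/10/11 gives 2029/12/10, which is the last day of the cure period.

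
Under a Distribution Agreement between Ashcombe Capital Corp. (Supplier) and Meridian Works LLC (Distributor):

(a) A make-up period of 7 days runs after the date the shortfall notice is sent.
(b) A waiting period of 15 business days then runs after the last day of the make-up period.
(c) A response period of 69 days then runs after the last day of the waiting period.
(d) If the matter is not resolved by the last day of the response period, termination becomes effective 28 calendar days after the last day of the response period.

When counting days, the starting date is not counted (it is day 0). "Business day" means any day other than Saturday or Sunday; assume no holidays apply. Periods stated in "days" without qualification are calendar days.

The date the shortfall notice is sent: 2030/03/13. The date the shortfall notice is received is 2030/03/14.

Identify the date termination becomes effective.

The last day of the make-up period: 7 calendar days after 2030/03/13 is 2030/03/20.
The last day of the waiting period: counting 15 business days from Wednesday, 2030/03/20 (Mar 21, Mar 22, Mar 25, Mar 26, …, Apr 8, Apr 9, Apr 10, skipping weekends) reaches Wednesday, 2030/04/10.
Adding 69 calendar days to 2030/04/10 gives 2030/06/18, which is the last day of the response period.
The date termination becomes effective: 2030/06/18 + 28 days = 2030/07/16.

2030/07/16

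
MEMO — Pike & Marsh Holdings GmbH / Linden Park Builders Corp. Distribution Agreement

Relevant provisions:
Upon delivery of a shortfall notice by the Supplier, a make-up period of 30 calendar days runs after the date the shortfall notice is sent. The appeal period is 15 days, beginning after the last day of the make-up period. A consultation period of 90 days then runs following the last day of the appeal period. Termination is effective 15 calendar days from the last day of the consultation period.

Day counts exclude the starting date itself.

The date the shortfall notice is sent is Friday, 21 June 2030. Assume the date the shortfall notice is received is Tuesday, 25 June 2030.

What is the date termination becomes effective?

The last day of the make-up period: 21 June 2030 + 30 days = 21 July 2030.
The last day of the appeal period: 21 July 2030 + 15 days = 5 August 2030.
The last day of the consultation period: 90 calendar days after 5 August 2030 is 3 November 2030.
Adding 15 calendar days to 3 November 2030 gives 18 November 2030, which is the date termination becomes effective.

18 November 2030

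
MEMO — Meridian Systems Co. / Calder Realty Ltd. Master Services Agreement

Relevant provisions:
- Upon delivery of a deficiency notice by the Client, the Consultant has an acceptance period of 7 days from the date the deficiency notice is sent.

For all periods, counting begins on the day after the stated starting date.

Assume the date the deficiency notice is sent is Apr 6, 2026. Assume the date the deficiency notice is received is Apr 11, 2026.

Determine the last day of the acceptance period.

Apr 13, 2026

The last day of the acceptance period: 7 calendar days after Apr 6, 2026 is Apr 13, 2026.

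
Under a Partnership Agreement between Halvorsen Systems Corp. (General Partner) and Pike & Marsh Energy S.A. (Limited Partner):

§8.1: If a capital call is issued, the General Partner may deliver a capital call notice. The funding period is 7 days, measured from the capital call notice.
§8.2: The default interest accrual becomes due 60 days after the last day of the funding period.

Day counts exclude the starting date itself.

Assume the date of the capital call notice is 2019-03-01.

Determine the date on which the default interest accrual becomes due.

2019-05-07

Adding 7 calendar days to 2019-03-01 gives 2019-03-08, which is the last day of the funding period.
Adding 60 calendar days to 2019-03-08 gives 2019-05-07, which is the date on which the default interest accrual becomes due.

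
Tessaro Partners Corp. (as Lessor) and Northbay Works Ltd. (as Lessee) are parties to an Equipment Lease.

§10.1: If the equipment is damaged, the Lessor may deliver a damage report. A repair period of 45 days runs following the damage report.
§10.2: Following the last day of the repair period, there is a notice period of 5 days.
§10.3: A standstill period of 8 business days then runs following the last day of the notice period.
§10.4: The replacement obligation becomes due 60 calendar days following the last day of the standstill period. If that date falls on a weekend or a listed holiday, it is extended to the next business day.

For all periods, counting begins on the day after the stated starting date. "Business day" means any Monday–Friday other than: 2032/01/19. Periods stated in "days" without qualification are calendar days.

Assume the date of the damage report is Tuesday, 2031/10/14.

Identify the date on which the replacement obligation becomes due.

The last day of the repair period: 45 calendar days after 2031/10/14 is 2031/11/28.
The last day of the notice period: 2031/11/28 + 5 days = 2031/12/03.
The last day of the standstill period: counting 8 business days from Wednesday, 2031/12/03 (Dec 4, Dec 5, Dec 8, Dec 9, Dec 10, Dec 11, Dec 12, Dec 15, skipping weekends) reaches Monday, 2031/12/15.
The date on which the replacement obligation becomes due: 2031/12/15 + 60 days = 2032/02/13. 2032/02/13 is a Friday and is not a listed holiday, so no roll-forward applies.

2032/02/13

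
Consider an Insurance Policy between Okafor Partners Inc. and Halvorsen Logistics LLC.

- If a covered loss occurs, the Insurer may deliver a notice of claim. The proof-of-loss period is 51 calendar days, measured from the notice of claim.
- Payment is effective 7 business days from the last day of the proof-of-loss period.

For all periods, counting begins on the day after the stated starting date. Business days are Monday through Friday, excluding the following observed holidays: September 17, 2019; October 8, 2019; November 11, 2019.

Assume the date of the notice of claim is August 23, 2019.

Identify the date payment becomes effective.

October 22, 2019

The last day of the proof-of-loss period: 51 calendar days after August 23, 2019 is October 13, 2019.
The date payment becomes effective: 7 business days after Sunday, October 13, 2019, skipping weekends — Oct 14, Oct 15, Oct 16, Oct 17, Oct 18, Oct 21, Oct 22 — lands on Tuesday, October 22, 2019.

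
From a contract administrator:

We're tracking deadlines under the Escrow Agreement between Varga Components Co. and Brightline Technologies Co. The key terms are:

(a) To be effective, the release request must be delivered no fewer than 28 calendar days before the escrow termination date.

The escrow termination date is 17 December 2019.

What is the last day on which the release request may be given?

Counting back 28 calendar days from 17 December 2019 gives 19 November 2019.

19 November 2019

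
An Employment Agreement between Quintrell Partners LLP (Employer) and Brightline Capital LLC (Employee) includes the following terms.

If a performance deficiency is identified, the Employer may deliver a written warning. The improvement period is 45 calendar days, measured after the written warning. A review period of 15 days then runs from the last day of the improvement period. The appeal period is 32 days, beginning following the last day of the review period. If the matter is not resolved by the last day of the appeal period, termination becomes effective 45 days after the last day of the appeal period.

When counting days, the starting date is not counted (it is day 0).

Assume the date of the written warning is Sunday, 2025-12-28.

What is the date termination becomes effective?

Adding 45 calendar days to 2025-12-28 gives 2026-02-11, which is the last day of the improvement period.
Adding 15 calendar days to 2026-02-11 gives 2026-02-26, which is the last day of the review period.
The last day of the appeal period: 2026-02-26 + 32 days = 2026-03-30.
Adding 45 calendar days to 2026-03-30 gives 2026-05-14, which is the date termination becomes effective.

2026-05-14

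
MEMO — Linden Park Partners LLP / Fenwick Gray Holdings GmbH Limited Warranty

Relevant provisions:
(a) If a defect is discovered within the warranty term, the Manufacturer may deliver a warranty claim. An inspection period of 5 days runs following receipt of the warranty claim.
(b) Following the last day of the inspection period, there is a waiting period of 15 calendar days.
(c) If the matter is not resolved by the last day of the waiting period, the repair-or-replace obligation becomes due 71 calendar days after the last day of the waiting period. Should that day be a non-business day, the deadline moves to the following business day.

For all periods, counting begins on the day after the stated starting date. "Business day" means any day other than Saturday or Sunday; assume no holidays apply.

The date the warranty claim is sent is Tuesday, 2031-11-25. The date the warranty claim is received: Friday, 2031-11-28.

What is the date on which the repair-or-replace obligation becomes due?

2032-02-27

The last day of the inspection period: 2031-11-28 + 5 days = 2031-12-03.
Adding 15 calendar days to 2031-12-03 gives 2031-12-18, which is the last day of the waiting period.
The date on which the repair-or-replace obligation becomes due: 71 calendar days after 2031-12-18 is 2032-02-27. 2032-02-27 is a Friday, so no roll-forward applies.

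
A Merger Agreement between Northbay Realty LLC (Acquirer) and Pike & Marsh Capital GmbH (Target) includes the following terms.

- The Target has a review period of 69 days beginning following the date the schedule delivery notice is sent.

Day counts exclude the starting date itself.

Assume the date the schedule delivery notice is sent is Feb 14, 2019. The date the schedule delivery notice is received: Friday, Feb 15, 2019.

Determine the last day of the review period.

Adding 69 calendar days to Feb 14, 2019 gives Apr 24, 2019, which is the last day of the review period.

Apr 24, 2019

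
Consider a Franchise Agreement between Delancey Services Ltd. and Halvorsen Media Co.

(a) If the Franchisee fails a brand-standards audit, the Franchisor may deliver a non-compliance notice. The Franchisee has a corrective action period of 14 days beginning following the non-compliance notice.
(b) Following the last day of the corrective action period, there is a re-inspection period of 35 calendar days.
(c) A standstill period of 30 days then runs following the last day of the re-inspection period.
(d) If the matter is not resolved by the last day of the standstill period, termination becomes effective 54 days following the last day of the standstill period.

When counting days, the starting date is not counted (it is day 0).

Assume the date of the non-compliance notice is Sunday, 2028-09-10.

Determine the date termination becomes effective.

2029-01-21

The last day of the corrective action period: 14 calendar days after 2028-09-10 is 2028-09-24.
The last day of the re-inspection period: 35 calendar days after 2028-09-24 is 2028-10-29.
The last day of the standstill period: 30 calendar days after 2028-10-29 is 2028-11-28.
Adding 54 calendar days to 2028-11-28 gives 2029-01-21, which is the date termination becomes effective.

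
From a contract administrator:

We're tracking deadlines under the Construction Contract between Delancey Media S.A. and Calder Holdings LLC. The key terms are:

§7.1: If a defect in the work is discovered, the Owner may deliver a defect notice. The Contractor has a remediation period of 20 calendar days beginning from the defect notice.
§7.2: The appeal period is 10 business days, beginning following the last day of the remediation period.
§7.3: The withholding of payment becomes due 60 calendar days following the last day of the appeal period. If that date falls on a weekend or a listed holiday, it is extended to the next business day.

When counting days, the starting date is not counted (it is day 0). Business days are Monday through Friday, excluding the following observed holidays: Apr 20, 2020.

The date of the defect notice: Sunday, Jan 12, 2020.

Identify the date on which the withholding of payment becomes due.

Apr 14, 2020

The last day of the remediation period: Jan 12, 2020 + 20 days = Feb 1, 2020.
The last day of the appeal period: 10 business days after Saturday, Feb 1, 2020, skipping weekends — Feb 3, Feb 4, Feb 5, Feb 6, Feb 7, Feb 10, Feb 11, Feb 12, Feb 13, Feb 14 — lands on Friday, Feb 14, 2020.
The date on which the withholding of payment becomes due: 60 calendar days after Feb 14, 2020 is Apr 14, 2020. Apr 14, 2020 is a Tuesday and is not a listed holiday, so no roll-forward applies.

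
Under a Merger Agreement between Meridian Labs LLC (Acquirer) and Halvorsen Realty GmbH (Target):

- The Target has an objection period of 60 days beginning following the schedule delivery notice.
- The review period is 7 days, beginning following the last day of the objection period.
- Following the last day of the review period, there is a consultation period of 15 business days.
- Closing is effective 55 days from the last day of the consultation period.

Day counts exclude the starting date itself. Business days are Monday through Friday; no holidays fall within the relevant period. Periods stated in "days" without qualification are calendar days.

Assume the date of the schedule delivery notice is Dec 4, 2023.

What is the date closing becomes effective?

Apr 25, 2024

The last day of the objection period: 60 calendar days after Dec 4, 2023 is Feb 2, 2024.
The last day of the review period: 7 calendar days after Feb 2, 2024 is Feb 9, 2024.
From Friday, Feb 9, 2024, 15 business days (Feb 12, Feb 13, Feb 14, Feb 15, …, Feb 28, Feb 29, Mar 1, skipping weekends) brings us to Friday, Mar 1, 2024, which is the last day of the consultation period.
Adding 55 calendar days to Mar 1, 2024 gives Apr 25, 2024, which is the date closing becomes effective.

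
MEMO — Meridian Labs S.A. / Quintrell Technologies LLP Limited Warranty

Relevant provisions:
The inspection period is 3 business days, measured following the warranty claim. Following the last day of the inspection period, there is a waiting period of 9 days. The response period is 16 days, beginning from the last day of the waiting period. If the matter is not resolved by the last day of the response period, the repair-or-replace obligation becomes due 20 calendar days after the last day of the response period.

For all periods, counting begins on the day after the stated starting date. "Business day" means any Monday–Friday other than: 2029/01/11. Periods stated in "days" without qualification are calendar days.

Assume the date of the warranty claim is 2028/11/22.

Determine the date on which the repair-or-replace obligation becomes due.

2029/01/11

From Wednesday, 2028/11/22, 3 business days (Nov 23, Nov 24, Nov 27, skipping weekends) brings us to Monday, 2028/11/27, which is the last day of the inspection period.
The last day of the waiting period: 9 calendar days after 2028/11/27 is 2028/12/06.
The last day of the response period: 16 calendar days after 2028/12/06 is 2028/12/22.
Adding 20 calendar days to 2028/12/22 gives 2029/01/11, which is the date on which the repair-or-replace obligation becomes due.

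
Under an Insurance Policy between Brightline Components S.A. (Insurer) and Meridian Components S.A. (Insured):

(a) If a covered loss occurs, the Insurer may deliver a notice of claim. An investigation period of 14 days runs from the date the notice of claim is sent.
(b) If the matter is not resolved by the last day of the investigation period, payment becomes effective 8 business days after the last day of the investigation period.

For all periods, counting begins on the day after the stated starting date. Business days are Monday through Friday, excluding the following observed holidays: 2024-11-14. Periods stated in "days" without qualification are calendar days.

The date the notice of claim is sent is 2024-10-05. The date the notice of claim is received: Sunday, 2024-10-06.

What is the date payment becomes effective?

The last day of the investigation period: 2024-10-05 + 14 days = 2024-10-19.
From Saturday, 2024-10-19, 8 business days (Oct 21, Oct 22, Oct 23, Oct 24, Oct 25, Oct 28, Oct 29, Oct 30, skipping weekends) brings us to Wednesday, 2024-10-30, which is the date payment becomes effective.

2024-10-30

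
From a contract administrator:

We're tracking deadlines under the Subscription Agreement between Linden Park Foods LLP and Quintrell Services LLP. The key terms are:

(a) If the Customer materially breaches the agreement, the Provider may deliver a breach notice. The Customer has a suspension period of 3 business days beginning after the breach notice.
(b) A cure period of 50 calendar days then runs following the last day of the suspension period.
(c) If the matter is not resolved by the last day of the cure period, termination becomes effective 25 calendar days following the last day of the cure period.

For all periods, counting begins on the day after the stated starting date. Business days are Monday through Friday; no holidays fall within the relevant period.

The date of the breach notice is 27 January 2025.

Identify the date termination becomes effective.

The last day of the suspension period: 3 business days after Monday, 27 January 2025, skipping weekends — Jan 28, Jan 29, Jan 30 — lands on Thursday, 30 January 2025.
The last day of the cure period: 30 January 2025 + 50 days = 21 March 2025.
The date termination becomes effective: 25 calendar days after 21 March 2025 is 15 April 2025.

15 April 2025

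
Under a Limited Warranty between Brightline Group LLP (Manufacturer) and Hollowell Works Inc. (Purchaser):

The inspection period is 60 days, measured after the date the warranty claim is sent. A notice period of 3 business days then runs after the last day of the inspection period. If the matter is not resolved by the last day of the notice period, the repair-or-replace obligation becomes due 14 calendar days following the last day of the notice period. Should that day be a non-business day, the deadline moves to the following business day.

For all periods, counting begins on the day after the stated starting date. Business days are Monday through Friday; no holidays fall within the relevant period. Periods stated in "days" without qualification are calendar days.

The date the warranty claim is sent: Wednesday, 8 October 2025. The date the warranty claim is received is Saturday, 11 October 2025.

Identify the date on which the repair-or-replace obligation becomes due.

24 December 2025

The last day of the inspection period: 8 October 2025 + 60 days = 7 December 2025.
From Sunday, 7 December 2025, 3 business days (Dec 8, Dec 9, Dec 10, skipping weekends) brings us to Wednesday, 10 December 2025, which is the last day of the notice period.
The date on which the repair-or-replace obligation becomes due: 14 calendar days after 10 December 2025 is 24 December 2025. 24 December 2025 is a Wednesday, so no roll-forward applies.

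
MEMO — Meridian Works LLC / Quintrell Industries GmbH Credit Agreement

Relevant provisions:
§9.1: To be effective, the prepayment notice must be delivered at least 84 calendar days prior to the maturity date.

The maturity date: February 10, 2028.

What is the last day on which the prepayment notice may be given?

Counting back 84 calendar days from February 10, 2028 gives November 18, 2027.

November 18, 2027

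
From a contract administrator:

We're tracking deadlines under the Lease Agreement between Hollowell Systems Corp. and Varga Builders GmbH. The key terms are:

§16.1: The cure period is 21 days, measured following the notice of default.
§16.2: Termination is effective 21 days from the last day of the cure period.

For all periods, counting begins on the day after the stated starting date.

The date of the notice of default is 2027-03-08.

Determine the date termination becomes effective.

Adding 21 calendar days to 2027-03-08 gives 2027-03-29, which is the last day of the cure period.
The date termination becomes effective: 2027-03-29 + 21 days = 2027-04-19.

2027-04-19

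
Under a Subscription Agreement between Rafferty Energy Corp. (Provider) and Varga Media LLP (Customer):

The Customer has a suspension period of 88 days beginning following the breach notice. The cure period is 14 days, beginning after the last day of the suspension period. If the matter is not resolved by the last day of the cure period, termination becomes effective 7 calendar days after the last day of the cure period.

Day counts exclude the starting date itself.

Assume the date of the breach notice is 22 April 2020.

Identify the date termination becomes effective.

The last day of the suspension period: 22 April 2020 + 88 days = 19 July 2020.
The last day of the cure period: 19 July 2020 + 14 days = 2 August 2020.
Adding 7 calendar days to 2 August 2020 gives 9 August 2020, which is the date termination becomes effective.

9 August 2020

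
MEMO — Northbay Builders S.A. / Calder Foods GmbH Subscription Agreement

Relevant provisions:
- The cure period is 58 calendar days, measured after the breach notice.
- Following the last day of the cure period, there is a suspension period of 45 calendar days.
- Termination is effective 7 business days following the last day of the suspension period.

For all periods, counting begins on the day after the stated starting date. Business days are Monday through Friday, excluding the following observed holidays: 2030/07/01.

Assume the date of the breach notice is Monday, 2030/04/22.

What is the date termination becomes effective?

2030/08/13

The last day of the cure period: 58 calendar days after 2030/04/22 is 2030/06/19.
Adding 45 calendar days to 2030/06/19 gives 2030/08/03, which is the last day of the suspension period.
The date termination becomes effective: 7 business days after Saturday, 2030/08/03, skipping weekends — Aug 5, Aug 6, Aug 7, Aug 8, Aug 9, Aug 12, Aug 13 — lands on Tuesday, 2030/08/13.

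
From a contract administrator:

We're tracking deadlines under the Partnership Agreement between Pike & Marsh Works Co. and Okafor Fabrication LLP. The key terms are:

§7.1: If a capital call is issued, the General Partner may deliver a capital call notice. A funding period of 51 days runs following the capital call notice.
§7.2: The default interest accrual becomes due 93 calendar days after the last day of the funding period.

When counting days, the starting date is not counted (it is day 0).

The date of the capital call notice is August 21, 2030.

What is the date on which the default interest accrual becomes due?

January 12, 2031

Adding 51 calendar days to August 21, 2030 gives October 11, 2030, which is the last day of the funding period.
Adding 93 calendar days to October 11, 2030 gives January 12, 2031, which is the date on which the default interest accrual becomes due.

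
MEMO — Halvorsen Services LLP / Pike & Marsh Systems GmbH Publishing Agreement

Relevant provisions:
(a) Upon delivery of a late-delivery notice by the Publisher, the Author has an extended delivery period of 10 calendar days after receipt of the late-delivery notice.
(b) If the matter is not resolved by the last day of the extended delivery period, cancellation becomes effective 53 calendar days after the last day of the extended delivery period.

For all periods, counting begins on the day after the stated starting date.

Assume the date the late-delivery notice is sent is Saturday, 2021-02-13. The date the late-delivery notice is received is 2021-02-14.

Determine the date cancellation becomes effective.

The last day of the extended delivery period: 10 calendar days after 2021-02-14 is 2021-02-24.
The date cancellation becomes effective: 53 calendar days after 2021-02-24 is 2021-04-18.

2021-04-18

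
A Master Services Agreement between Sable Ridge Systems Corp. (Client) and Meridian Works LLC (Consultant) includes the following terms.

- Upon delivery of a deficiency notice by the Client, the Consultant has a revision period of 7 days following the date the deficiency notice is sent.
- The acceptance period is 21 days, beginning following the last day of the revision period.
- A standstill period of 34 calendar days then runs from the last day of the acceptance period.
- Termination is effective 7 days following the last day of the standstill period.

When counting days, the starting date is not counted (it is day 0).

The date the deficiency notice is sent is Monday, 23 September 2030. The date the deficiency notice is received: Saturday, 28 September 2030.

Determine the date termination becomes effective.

The last day of the revision period: 23 September 2030 + 7 days = 30 September 2030.
Adding 21 calendar days to 30 September 2030 gives 21 October 2030, which is the last day of the acceptance period.
The last day of the standstill period: 34 calendar days after 21 October 2030 is 24 November 2030.
Adding 7 calendar days to 24 November 2030 gives 1 December 2030, which is the date termination becomes effective.

1 December 2030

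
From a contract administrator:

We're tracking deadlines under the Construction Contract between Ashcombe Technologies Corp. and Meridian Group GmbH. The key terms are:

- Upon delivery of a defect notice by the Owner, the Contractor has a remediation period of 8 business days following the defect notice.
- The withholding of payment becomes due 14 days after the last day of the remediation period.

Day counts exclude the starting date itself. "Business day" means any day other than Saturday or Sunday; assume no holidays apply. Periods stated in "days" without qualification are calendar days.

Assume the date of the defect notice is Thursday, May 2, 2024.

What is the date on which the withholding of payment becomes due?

May 28, 2024

From Thursday, May 2, 2024, 8 business days (May 3, May 6, May 7, May 8, May 9, May 10, May 13, May 14, skipping weekends) brings us to Tuesday, May 14, 2024, which is the last day of the remediation period.
Adding 14 calendar days to May 14, 2024 gives May 28, 2024, which is the date on which the withholding of payment becomes due.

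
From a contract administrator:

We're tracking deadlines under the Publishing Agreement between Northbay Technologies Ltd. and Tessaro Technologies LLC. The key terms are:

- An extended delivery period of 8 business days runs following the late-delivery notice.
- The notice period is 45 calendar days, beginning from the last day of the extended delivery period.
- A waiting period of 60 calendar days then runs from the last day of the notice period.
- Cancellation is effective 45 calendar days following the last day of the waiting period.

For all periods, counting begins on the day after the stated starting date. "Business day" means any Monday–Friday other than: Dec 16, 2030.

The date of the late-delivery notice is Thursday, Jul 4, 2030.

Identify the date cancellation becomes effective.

Dec 13, 2030

The last day of the extended delivery period: 8 business days after Thursday, Jul 4, 2030, skipping weekends — Jul 5, Jul 8, Jul 9, Jul 10, Jul 11, Jul 12, Jul 15, Jul 16 — lands on Tuesday, Jul 16, 2030.
The last day of the notice period: 45 calendar days after Jul 16, 2030 is Aug 30, 2030.
The last day of the waiting period: 60 calendar days after Aug 30, 2030 is Oct 29, 2030.
The date cancellation becomes effective: Oct 29, 2030 + 45 days = Dec 13, 2030.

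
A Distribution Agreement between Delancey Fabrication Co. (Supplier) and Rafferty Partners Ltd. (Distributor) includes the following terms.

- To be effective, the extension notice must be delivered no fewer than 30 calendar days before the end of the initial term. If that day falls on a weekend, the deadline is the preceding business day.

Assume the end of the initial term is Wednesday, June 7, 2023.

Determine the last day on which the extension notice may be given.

June 7, 2023 minus 30 days is May 8, 2023. That is a Monday, so no adjustment is needed.

May 8, 2023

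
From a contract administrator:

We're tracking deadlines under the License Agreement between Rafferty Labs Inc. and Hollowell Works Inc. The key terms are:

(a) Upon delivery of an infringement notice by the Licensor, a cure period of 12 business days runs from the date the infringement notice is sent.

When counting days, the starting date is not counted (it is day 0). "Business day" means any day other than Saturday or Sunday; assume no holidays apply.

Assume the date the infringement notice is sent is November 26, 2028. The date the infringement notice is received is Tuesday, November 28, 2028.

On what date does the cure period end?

December 12, 2028

The last day of the cure period: 12 business days after Sunday, November 26, 2028, skipping weekends — Nov 27, Nov 28, Nov 29, Nov 30, …, Dec 8, Dec 11, Dec 12 — lands on Tuesday, December 12, 2028.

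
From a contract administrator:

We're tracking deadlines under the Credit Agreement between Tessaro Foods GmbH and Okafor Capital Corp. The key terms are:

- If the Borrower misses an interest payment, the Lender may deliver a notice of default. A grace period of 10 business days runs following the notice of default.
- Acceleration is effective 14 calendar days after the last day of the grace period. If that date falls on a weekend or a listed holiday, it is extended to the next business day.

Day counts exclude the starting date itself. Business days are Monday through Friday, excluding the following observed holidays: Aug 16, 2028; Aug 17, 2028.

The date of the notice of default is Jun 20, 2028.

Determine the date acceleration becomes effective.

The last day of the grace period: 10 business days after Tuesday, Jun 20, 2028, skipping weekends — Jun 21, Jun 22, Jun 23, Jun 26, Jun 27, Jun 28, Jun 29, Jun 30, Jul 3, Jul 4 — lands on Tuesday, Jul 4, 2028.
The date acceleration becomes effective: 14 calendar days after Jul 4, 2028 is Jul 18, 2028. Jul 18, 2028 is a Tuesday and is not a listed holiday, so no roll-forward applies.

Jul 18, 2028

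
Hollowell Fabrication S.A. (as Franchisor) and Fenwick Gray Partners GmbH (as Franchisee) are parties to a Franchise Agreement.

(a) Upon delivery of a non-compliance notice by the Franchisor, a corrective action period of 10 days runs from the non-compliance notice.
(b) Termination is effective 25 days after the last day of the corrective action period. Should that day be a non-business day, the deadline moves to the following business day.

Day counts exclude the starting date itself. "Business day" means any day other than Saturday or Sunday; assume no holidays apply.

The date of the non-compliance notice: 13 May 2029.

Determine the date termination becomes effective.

18 June 2029

The last day of the corrective action period: 10 calendar days after 13 May 2029 is 23 May 2029.
The date termination becomes effective: 23 May 2029 + 25 days = 17 June 2029. That falls on a Sunday, so it rolls to the next business day, Monday, 18 June 2029.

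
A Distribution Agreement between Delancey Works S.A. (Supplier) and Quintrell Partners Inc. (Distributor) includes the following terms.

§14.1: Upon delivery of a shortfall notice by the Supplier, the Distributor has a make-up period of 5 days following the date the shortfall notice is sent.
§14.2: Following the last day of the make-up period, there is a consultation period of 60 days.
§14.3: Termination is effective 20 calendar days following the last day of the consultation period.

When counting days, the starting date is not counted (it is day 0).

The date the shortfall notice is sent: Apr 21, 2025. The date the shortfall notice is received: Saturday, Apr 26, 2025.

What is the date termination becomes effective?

Jul 15, 2025

The last day of the make-up period: 5 calendar days after Apr 21, 2025 is Apr 26, 2025.
The last day of the consultation period: 60 calendar days after Apr 26, 2025 is Jun 25, 2025.
The date termination becomes effective: 20 calendar days after Jun 25, 2025 is Jul 15, 2025.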